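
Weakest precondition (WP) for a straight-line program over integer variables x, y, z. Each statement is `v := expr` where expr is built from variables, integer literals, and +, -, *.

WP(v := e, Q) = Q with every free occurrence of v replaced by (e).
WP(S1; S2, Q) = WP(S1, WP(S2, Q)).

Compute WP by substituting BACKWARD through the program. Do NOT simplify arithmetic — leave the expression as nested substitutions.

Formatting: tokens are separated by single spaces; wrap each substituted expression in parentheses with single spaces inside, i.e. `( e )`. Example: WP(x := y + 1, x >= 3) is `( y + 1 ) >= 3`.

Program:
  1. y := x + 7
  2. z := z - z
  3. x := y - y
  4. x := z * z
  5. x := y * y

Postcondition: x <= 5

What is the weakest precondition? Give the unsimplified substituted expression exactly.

post: x <= 5
stmt 5: x := y * y  -- replace 1 occurrence(s) of x with (y * y)
  => ( y * y ) <= 5
stmt 4: x := z * z  -- replace 0 occurrence(s) of x with (z * z)
  => ( y * y ) <= 5
stmt 3: x := y - y  -- replace 0 occurrence(s) of x with (y - y)
  => ( y * y ) <= 5
stmt 2: z := z - z  -- replace 0 occurrence(s) of z with (z - z)
  => ( y * y ) <= 5
stmt 1: y := x + 7  -- replace 2 occurrence(s) of y with (x + 7)
  => ( ( x + 7 ) * ( x + 7 ) ) <= 5

Answer: ( ( x + 7 ) * ( x + 7 ) ) <= 5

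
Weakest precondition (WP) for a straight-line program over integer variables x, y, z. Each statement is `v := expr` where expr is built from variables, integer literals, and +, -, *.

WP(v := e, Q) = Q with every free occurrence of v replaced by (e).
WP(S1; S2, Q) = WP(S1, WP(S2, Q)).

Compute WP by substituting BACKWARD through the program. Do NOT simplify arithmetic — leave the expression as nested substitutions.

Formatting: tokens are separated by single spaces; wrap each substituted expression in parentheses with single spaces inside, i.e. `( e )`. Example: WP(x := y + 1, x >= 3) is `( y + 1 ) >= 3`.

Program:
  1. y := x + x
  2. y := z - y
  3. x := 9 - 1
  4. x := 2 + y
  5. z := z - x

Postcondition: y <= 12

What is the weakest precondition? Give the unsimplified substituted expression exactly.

post: y <= 12
stmt 5: z := z - x  -- replace 0 occurrence(s) of z with (z - x)
  => y <= 12
stmt 4: x := 2 + y  -- replace 0 occurrence(s) of x with (2 + y)
  => y <= 12
stmt 3: x := 9 - 1  -- replace 0 occurrence(s) of x with (9 - 1)
  => y <= 12
stmt 2: y := z - y  -- replace 1 occurrence(s) of y with (z - y)
  => ( z - y ) <= 12
stmt 1: y := x + x  -- replace 1 occurrence(s) of y with (x + x)
  => ( z - ( x + x ) ) <= 12

Answer: ( z - ( x + x ) ) <= 12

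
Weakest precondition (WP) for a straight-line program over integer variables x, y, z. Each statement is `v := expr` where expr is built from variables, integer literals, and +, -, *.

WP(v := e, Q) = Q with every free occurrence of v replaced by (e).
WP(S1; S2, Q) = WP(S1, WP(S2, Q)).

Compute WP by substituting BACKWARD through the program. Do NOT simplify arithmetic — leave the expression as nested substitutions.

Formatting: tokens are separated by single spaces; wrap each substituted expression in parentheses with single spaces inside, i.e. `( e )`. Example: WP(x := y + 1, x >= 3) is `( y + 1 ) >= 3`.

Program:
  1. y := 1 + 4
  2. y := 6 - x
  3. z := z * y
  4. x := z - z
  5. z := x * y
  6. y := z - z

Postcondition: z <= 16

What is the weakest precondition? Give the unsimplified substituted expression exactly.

post: z <= 16
stmt 6: y := z - z  -- replace 0 occurrence(s) of y with (z - z)
  => z <= 16
stmt 5: z := x * y  -- replace 1 occurrence(s) of z with (x * y)
  => ( x * y ) <= 16
stmt 4: x := z - z  -- replace 1 occurrence(s) of x with (z - z)
  => ( ( z - z ) * y ) <= 16
stmt 3: z := z * y  -- replace 2 occurrence(s) of z with (z * y)
  => ( ( ( z * y ) - ( z * y ) ) * y ) <= 16
stmt 2: y := 6 - x  -- replace 3 occurrence(s) of y with (6 - x)
  => ( ( ( z * ( 6 - x ) ) - ( z * ( 6 - x ) ) ) * ( 6 - x ) ) <= 16
stmt 1: y := 1 + 4  -- replace 0 occurrence(s) of y with (1 + 4)
  => ( ( ( z * ( 6 - x ) ) - ( z * ( 6 - x ) ) ) * ( 6 - x ) ) <= 16

Answer: ( ( ( z * ( 6 - x ) ) - ( z * ( 6 - x ) ) ) * ( 6 - x ) ) <= 16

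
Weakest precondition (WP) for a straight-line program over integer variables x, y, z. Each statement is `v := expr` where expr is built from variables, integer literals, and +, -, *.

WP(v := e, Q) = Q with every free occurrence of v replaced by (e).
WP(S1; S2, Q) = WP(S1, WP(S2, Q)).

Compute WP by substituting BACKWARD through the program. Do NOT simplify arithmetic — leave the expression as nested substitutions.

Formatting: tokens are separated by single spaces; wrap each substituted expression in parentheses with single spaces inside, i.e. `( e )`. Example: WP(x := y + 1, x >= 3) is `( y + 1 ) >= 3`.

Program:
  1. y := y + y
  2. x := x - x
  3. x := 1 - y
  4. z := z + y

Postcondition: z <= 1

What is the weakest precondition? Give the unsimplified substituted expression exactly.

Answer: ( z + ( y + y ) ) <= 1

Derivation:
post: z <= 1
stmt 4: z := z + y  -- replace 1 occurrence(s) of z with (z + y)
  => ( z + y ) <= 1
stmt 3: x := 1 - y  -- replace 0 occurrence(s) of x with (1 - y)
  => ( z + y ) <= 1
stmt 2: x := x - x  -- replace 0 occurrence(s) of x with (x - x)
  => ( z + y ) <= 1
stmt 1: y := y + y  -- replace 1 occurrence(s) of y with (y + y)
  => ( z + ( y + y ) ) <= 1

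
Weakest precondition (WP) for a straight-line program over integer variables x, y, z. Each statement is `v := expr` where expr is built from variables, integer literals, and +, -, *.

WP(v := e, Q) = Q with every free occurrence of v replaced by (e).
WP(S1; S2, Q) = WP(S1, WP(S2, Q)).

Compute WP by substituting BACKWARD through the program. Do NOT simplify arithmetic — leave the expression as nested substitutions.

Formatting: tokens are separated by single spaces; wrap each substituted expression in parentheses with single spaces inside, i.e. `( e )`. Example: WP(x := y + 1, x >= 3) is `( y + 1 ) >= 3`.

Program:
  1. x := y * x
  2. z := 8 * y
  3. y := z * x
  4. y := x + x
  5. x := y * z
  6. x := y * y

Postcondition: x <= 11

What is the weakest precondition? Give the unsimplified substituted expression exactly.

post: x <= 11
stmt 6: x := y * y  -- replace 1 occurrence(s) of x with (y * y)
  => ( y * y ) <= 11
stmt 5: x := y * z  -- replace 0 occurrence(s) of x with (y * z)
  => ( y * y ) <= 11
stmt 4: y := x + x  -- replace 2 occurrence(s) of y with (x + x)
  => ( ( x + x ) * ( x + x ) ) <= 11
stmt 3: y := z * x  -- replace 0 occurrence(s) of y with (z * x)
  => ( ( x + x ) * ( x + x ) ) <= 11
stmt 2: z := 8 * y  -- replace 0 occurrence(s) of z with (8 * y)
  => ( ( x + x ) * ( x + x ) ) <= 11
stmt 1: x := y * x  -- replace 4 occurrence(s) of x with (y * x)
  => ( ( ( y * x ) + ( y * x ) ) * ( ( y * x ) + ( y * x ) ) ) <= 11

Answer: ( ( ( y * x ) + ( y * x ) ) * ( ( y * x ) + ( y * x ) ) ) <= 11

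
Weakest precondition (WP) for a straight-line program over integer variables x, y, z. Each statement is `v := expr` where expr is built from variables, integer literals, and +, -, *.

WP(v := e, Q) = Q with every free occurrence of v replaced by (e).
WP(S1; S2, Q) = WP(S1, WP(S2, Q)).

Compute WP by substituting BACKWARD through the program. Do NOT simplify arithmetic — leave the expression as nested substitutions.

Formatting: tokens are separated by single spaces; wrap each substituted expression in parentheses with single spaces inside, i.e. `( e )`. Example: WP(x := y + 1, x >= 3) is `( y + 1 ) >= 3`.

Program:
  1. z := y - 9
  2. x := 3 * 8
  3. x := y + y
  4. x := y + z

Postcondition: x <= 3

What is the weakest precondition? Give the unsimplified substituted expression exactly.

post: x <= 3
stmt 4: x := y + z  -- replace 1 occurrence(s) of x with (y + z)
  => ( y + z ) <= 3
stmt 3: x := y + y  -- replace 0 occurrence(s) of x with (y + y)
  => ( y + z ) <= 3
stmt 2: x := 3 * 8  -- replace 0 occurrence(s) of x with (3 * 8)
  => ( y + z ) <= 3
stmt 1: z := y - 9  -- replace 1 occurrence(s) of z with (y - 9)
  => ( y + ( y - 9 ) ) <= 3

Answer: ( y + ( y - 9 ) ) <= 3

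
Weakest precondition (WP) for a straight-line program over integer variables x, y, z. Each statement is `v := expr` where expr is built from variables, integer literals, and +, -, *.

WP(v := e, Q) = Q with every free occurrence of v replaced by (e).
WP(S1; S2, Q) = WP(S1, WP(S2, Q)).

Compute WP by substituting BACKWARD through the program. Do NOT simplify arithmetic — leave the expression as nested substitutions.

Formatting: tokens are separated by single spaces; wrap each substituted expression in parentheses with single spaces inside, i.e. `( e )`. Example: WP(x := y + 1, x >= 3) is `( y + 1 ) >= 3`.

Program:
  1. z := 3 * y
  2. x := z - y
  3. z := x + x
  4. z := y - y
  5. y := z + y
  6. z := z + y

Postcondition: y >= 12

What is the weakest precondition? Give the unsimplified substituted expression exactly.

Answer: ( ( y - y ) + y ) >= 12

Derivation:
post: y >= 12
stmt 6: z := z + y  -- replace 0 occurrence(s) of z with (z + y)
  => y >= 12
stmt 5: y := z + y  -- replace 1 occurrence(s) of y with (z + y)
  => ( z + y ) >= 12
stmt 4: z := y - y  -- replace 1 occurrence(s) of z with (y - y)
  => ( ( y - y ) + y ) >= 12
stmt 3: z := x + x  -- replace 0 occurrence(s) of z with (x + x)
  => ( ( y - y ) + y ) >= 12
stmt 2: x := z - y  -- replace 0 occurrence(s) of x with (z - y)
  => ( ( y - y ) + y ) >= 12
stmt 1: z := 3 * y  -- replace 0 occurrence(s) of z with (3 * y)
  => ( ( y - y ) + y ) >= 12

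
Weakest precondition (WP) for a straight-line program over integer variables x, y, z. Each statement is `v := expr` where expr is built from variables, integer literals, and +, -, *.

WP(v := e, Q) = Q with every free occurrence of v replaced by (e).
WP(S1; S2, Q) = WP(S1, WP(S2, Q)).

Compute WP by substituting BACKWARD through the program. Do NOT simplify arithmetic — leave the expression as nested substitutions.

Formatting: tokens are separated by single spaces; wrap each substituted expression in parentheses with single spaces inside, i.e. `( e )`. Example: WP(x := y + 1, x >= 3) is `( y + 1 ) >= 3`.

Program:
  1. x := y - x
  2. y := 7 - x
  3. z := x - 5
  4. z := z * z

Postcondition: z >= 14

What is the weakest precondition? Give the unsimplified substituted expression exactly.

post: z >= 14
stmt 4: z := z * z  -- replace 1 occurrence(s) of z with (z * z)
  => ( z * z ) >= 14
stmt 3: z := x - 5  -- replace 2 occurrence(s) of z with (x - 5)
  => ( ( x - 5 ) * ( x - 5 ) ) >= 14
stmt 2: y := 7 - x  -- replace 0 occurrence(s) of y with (7 - x)
  => ( ( x - 5 ) * ( x - 5 ) ) >= 14
stmt 1: x := y - x  -- replace 2 occurrence(s) of x with (y - x)
  => ( ( ( y - x ) - 5 ) * ( ( y - x ) - 5 ) ) >= 14

Answer: ( ( ( y - x ) - 5 ) * ( ( y - x ) - 5 ) ) >= 14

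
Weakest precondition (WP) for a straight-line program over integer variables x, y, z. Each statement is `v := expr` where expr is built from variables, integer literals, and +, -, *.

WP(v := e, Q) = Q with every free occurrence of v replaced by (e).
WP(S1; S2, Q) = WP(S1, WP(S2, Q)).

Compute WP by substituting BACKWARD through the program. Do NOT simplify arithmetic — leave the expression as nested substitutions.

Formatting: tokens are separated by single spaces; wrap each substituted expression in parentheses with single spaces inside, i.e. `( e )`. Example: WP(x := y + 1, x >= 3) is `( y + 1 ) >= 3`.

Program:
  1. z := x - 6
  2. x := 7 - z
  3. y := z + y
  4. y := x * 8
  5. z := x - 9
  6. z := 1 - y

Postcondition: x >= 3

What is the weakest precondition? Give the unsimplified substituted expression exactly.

post: x >= 3
stmt 6: z := 1 - y  -- replace 0 occurrence(s) of z with (1 - y)
  => x >= 3
stmt 5: z := x - 9  -- replace 0 occurrence(s) of z with (x - 9)
  => x >= 3
stmt 4: y := x * 8  -- replace 0 occurrence(s) of y with (x * 8)
  => x >= 3
stmt 3: y := z + y  -- replace 0 occurrence(s) of y with (z + y)
  => x >= 3
stmt 2: x := 7 - z  -- replace 1 occurrence(s) of x with (7 - z)
  => ( 7 - z ) >= 3
stmt 1: z := x - 6  -- replace 1 occurrence(s) of z with (x - 6)
  => ( 7 - ( x - 6 ) ) >= 3

Answer: ( 7 - ( x - 6 ) ) >= 3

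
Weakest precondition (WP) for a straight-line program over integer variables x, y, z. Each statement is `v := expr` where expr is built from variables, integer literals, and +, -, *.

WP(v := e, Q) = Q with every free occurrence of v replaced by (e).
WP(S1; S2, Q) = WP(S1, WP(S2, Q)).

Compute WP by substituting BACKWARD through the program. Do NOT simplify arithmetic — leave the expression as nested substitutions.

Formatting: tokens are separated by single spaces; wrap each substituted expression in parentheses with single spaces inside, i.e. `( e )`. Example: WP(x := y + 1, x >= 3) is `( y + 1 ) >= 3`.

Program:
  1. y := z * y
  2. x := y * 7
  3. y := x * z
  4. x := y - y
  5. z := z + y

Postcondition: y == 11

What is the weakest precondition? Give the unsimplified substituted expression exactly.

post: y == 11
stmt 5: z := z + y  -- replace 0 occurrence(s) of z with (z + y)
  => y == 11
stmt 4: x := y - y  -- replace 0 occurrence(s) of x with (y - y)
  => y == 11
stmt 3: y := x * z  -- replace 1 occurrence(s) of y with (x * z)
  => ( x * z ) == 11
stmt 2: x := y * 7  -- replace 1 occurrence(s) of x with (y * 7)
  => ( ( y * 7 ) * z ) == 11
stmt 1: y := z * y  -- replace 1 occurrence(s) of y with (z * y)
  => ( ( ( z * y ) * 7 ) * z ) == 11

Answer: ( ( ( z * y ) * 7 ) * z ) == 11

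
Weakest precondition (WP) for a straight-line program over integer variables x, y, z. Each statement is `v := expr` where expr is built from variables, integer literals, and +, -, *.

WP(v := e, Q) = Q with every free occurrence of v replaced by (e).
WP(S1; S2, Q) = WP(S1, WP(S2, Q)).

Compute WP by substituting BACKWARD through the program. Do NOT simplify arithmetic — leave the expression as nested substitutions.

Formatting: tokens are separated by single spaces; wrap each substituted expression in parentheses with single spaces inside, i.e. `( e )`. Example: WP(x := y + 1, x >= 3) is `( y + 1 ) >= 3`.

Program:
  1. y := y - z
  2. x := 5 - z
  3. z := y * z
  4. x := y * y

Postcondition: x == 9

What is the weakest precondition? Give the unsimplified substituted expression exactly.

post: x == 9
stmt 4: x := y * y  -- replace 1 occurrence(s) of x with (y * y)
  => ( y * y ) == 9
stmt 3: z := y * z  -- replace 0 occurrence(s) of z with (y * z)
  => ( y * y ) == 9
stmt 2: x := 5 - z  -- replace 0 occurrence(s) of x with (5 - z)
  => ( y * y ) == 9
stmt 1: y := y - z  -- replace 2 occurrence(s) of y with (y - z)
  => ( ( y - z ) * ( y - z ) ) == 9

Answer: ( ( y - z ) * ( y - z ) ) == 9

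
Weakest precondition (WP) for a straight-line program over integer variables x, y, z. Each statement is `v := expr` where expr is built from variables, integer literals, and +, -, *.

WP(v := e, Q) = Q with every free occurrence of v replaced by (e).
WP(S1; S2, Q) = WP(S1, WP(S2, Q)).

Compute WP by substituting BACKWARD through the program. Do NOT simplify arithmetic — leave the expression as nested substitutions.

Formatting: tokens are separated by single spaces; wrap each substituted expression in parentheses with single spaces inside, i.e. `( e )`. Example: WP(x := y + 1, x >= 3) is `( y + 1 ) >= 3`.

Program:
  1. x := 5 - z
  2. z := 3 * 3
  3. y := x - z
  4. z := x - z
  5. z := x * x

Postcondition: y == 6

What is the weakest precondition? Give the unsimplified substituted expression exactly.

post: y == 6
stmt 5: z := x * x  -- replace 0 occurrence(s) of z with (x * x)
  => y == 6
stmt 4: z := x - z  -- replace 0 occurrence(s) of z with (x - z)
  => y == 6
stmt 3: y := x - z  -- replace 1 occurrence(s) of y with (x - z)
  => ( x - z ) == 6
stmt 2: z := 3 * 3  -- replace 1 occurrence(s) of z with (3 * 3)
  => ( x - ( 3 * 3 ) ) == 6
stmt 1: x := 5 - z  -- replace 1 occurrence(s) of x with (5 - z)
  => ( ( 5 - z ) - ( 3 * 3 ) ) == 6

Answer: ( ( 5 - z ) - ( 3 * 3 ) ) == 6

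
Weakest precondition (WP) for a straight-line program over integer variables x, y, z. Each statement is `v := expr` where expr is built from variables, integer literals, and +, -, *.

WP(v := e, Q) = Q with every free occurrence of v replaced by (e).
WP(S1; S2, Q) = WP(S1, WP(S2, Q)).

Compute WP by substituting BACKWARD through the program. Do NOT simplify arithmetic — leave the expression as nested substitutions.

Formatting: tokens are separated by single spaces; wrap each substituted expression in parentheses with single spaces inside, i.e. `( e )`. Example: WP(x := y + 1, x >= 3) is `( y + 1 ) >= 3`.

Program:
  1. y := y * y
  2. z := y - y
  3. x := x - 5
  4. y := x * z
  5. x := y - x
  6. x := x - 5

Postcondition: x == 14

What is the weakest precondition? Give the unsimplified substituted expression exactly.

Answer: ( ( ( ( x - 5 ) * ( ( y * y ) - ( y * y ) ) ) - ( x - 5 ) ) - 5 ) == 14

Derivation:
post: x == 14
stmt 6: x := x - 5  -- replace 1 occurrence(s) of x with (x - 5)
  => ( x - 5 ) == 14
stmt 5: x := y - x  -- replace 1 occurrence(s) of x with (y - x)
  => ( ( y - x ) - 5 ) == 14
stmt 4: y := x * z  -- replace 1 occurrence(s) of y with (x * z)
  => ( ( ( x * z ) - x ) - 5 ) == 14
stmt 3: x := x - 5  -- replace 2 occurrence(s) of x with (x - 5)
  => ( ( ( ( x - 5 ) * z ) - ( x - 5 ) ) - 5 ) == 14
stmt 2: z := y - y  -- replace 1 occurrence(s) of z with (y - y)
  => ( ( ( ( x - 5 ) * ( y - y ) ) - ( x - 5 ) ) - 5 ) == 14
stmt 1: y := y * y  -- replace 2 occurrence(s) of y with (y * y)
  => ( ( ( ( x - 5 ) * ( ( y * y ) - ( y * y ) ) ) - ( x - 5 ) ) - 5 ) == 14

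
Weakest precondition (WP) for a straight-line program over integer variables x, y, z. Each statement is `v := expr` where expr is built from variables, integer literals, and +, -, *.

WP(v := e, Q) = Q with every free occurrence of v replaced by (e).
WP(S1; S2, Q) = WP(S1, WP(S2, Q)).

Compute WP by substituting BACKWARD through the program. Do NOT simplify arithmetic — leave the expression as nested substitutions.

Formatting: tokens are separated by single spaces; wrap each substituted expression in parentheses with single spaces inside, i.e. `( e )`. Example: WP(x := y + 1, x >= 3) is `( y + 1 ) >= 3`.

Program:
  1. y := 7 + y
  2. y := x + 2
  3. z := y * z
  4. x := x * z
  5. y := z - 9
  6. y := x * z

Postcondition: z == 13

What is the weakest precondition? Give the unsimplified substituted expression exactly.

post: z == 13
stmt 6: y := x * z  -- replace 0 occurrence(s) of y with (x * z)
  => z == 13
stmt 5: y := z - 9  -- replace 0 occurrence(s) of y with (z - 9)
  => z == 13
stmt 4: x := x * z  -- replace 0 occurrence(s) of x with (x * z)
  => z == 13
stmt 3: z := y * z  -- replace 1 occurrence(s) of z with (y * z)
  => ( y * z ) == 13
stmt 2: y := x + 2  -- replace 1 occurrence(s) of y with (x + 2)
  => ( ( x + 2 ) * z ) == 13
stmt 1: y := 7 + y  -- replace 0 occurrence(s) of y with (7 + y)
  => ( ( x + 2 ) * z ) == 13

Answer: ( ( x + 2 ) * z ) == 13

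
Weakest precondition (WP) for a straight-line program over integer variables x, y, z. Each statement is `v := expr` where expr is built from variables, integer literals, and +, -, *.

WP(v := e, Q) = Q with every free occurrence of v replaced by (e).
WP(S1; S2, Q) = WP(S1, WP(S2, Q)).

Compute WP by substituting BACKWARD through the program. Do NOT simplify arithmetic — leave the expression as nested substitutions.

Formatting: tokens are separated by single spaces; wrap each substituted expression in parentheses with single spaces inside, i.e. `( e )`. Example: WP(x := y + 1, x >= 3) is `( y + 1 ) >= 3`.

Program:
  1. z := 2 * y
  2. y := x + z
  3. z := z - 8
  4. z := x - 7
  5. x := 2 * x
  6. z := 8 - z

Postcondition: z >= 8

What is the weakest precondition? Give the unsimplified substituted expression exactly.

post: z >= 8
stmt 6: z := 8 - z  -- replace 1 occurrence(s) of z with (8 - z)
  => ( 8 - z ) >= 8
stmt 5: x := 2 * x  -- replace 0 occurrence(s) of x with (2 * x)
  => ( 8 - z ) >= 8
stmt 4: z := x - 7  -- replace 1 occurrence(s) of z with (x - 7)
  => ( 8 - ( x - 7 ) ) >= 8
stmt 3: z := z - 8  -- replace 0 occurrence(s) of z with (z - 8)
  => ( 8 - ( x - 7 ) ) >= 8
stmt 2: y := x + z  -- replace 0 occurrence(s) of y with (x + z)
  => ( 8 - ( x - 7 ) ) >= 8
stmt 1: z := 2 * y  -- replace 0 occurrence(s) of z with (2 * y)
  => ( 8 - ( x - 7 ) ) >= 8

Answer: ( 8 - ( x - 7 ) ) >= 8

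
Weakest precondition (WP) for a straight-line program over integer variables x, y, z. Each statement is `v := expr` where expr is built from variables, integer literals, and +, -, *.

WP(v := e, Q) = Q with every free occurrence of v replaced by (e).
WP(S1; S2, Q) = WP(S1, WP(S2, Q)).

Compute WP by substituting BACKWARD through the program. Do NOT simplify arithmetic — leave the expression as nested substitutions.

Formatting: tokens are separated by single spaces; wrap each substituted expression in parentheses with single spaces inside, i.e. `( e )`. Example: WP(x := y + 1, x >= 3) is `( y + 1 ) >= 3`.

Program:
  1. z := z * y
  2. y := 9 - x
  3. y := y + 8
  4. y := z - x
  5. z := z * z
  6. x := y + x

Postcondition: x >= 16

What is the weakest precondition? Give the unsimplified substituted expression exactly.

post: x >= 16
stmt 6: x := y + x  -- replace 1 occurrence(s) of x with (y + x)
  => ( y + x ) >= 16
stmt 5: z := z * z  -- replace 0 occurrence(s) of z with (z * z)
  => ( y + x ) >= 16
stmt 4: y := z - x  -- replace 1 occurrence(s) of y with (z - x)
  => ( ( z - x ) + x ) >= 16
stmt 3: y := y + 8  -- replace 0 occurrence(s) of y with (y + 8)
  => ( ( z - x ) + x ) >= 16
stmt 2: y := 9 - x  -- replace 0 occurrence(s) of y with (9 - x)
  => ( ( z - x ) + x ) >= 16
stmt 1: z := z * y  -- replace 1 occurrence(s) of z with (z * y)
  => ( ( ( z * y ) - x ) + x ) >= 16

Answer: ( ( ( z * y ) - x ) + x ) >= 16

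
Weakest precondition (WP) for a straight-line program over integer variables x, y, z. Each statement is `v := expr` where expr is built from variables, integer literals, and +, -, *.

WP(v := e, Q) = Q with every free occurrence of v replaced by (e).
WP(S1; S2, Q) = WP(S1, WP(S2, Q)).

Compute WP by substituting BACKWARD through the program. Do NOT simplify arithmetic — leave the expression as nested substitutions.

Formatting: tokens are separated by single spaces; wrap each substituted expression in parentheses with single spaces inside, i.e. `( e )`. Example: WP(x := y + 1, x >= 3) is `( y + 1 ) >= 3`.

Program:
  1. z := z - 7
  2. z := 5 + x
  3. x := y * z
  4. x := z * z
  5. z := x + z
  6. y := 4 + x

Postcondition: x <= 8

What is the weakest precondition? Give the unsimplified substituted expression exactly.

post: x <= 8
stmt 6: y := 4 + x  -- replace 0 occurrence(s) of y with (4 + x)
  => x <= 8
stmt 5: z := x + z  -- replace 0 occurrence(s) of z with (x + z)
  => x <= 8
stmt 4: x := z * z  -- replace 1 occurrence(s) of x with (z * z)
  => ( z * z ) <= 8
stmt 3: x := y * z  -- replace 0 occurrence(s) of x with (y * z)
  => ( z * z ) <= 8
stmt 2: z := 5 + x  -- replace 2 occurrence(s) of z with (5 + x)
  => ( ( 5 + x ) * ( 5 + x ) ) <= 8
stmt 1: z := z - 7  -- replace 0 occurrence(s) of z with (z - 7)
  => ( ( 5 + x ) * ( 5 + x ) ) <= 8

Answer: ( ( 5 + x ) * ( 5 + x ) ) <= 8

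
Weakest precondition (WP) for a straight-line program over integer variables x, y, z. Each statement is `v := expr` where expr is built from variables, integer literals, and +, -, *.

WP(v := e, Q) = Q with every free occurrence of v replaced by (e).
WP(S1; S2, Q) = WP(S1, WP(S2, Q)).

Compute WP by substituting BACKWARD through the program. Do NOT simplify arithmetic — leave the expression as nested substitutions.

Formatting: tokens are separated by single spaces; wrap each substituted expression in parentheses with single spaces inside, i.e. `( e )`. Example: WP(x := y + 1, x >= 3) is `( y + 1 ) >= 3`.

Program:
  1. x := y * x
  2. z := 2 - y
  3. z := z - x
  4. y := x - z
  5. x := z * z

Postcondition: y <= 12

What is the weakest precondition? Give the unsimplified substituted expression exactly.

post: y <= 12
stmt 5: x := z * z  -- replace 0 occurrence(s) of x with (z * z)
  => y <= 12
stmt 4: y := x - z  -- replace 1 occurrence(s) of y with (x - z)
  => ( x - z ) <= 12
stmt 3: z := z - x  -- replace 1 occurrence(s) of z with (z - x)
  => ( x - ( z - x ) ) <= 12
stmt 2: z := 2 - y  -- replace 1 occurrence(s) of z with (2 - y)
  => ( x - ( ( 2 - y ) - x ) ) <= 12
stmt 1: x := y * x  -- replace 2 occurrence(s) of x with (y * x)
  => ( ( y * x ) - ( ( 2 - y ) - ( y * x ) ) ) <= 12

Answer: ( ( y * x ) - ( ( 2 - y ) - ( y * x ) ) ) <= 12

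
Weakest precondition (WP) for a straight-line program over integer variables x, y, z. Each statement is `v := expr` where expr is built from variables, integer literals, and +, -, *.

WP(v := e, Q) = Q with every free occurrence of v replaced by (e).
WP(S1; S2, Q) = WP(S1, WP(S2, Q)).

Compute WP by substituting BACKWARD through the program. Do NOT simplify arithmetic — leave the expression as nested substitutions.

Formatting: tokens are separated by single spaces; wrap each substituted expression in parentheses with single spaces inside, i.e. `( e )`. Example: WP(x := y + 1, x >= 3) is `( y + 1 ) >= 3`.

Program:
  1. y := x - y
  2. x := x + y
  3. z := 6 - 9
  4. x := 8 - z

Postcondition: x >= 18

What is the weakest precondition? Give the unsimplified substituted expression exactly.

post: x >= 18
stmt 4: x := 8 - z  -- replace 1 occurrence(s) of x with (8 - z)
  => ( 8 - z ) >= 18
stmt 3: z := 6 - 9  -- replace 1 occurrence(s) of z with (6 - 9)
  => ( 8 - ( 6 - 9 ) ) >= 18
stmt 2: x := x + y  -- replace 0 occurrence(s) of x with (x + y)
  => ( 8 - ( 6 - 9 ) ) >= 18
stmt 1: y := x - y  -- replace 0 occurrence(s) of y with (x - y)
  => ( 8 - ( 6 - 9 ) ) >= 18

Answer: ( 8 - ( 6 - 9 ) ) >= 18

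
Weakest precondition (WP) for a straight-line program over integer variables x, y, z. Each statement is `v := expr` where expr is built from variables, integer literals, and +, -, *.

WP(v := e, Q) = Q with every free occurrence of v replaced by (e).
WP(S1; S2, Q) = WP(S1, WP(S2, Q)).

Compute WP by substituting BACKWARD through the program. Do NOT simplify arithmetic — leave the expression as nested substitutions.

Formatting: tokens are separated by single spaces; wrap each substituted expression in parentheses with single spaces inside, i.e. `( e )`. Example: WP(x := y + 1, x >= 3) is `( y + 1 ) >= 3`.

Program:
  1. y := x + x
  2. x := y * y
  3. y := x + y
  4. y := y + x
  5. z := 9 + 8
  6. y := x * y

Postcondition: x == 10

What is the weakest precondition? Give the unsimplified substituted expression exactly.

Answer: ( ( x + x ) * ( x + x ) ) == 10

Derivation:
post: x == 10
stmt 6: y := x * y  -- replace 0 occurrence(s) of y with (x * y)
  => x == 10
stmt 5: z := 9 + 8  -- replace 0 occurrence(s) of z with (9 + 8)
  => x == 10
stmt 4: y := y + x  -- replace 0 occurrence(s) of y with (y + x)
  => x == 10
stmt 3: y := x + y  -- replace 0 occurrence(s) of y with (x + y)
  => x == 10
stmt 2: x := y * y  -- replace 1 occurrence(s) of x with (y * y)
  => ( y * y ) == 10
stmt 1: y := x + x  -- replace 2 occurrence(s) of y with (x + x)
  => ( ( x + x ) * ( x + x ) ) == 10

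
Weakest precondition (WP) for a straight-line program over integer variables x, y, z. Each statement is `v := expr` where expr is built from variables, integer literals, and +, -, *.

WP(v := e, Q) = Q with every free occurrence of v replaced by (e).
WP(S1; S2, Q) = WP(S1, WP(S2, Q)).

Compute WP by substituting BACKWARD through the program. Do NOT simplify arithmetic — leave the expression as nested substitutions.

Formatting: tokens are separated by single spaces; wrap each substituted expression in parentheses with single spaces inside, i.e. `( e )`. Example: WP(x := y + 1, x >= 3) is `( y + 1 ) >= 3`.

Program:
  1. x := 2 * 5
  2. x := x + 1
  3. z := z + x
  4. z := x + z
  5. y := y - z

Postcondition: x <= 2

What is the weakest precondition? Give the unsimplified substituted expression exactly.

Answer: ( ( 2 * 5 ) + 1 ) <= 2

Derivation:
post: x <= 2
stmt 5: y := y - z  -- replace 0 occurrence(s) of y with (y - z)
  => x <= 2
stmt 4: z := x + z  -- replace 0 occurrence(s) of z with (x + z)
  => x <= 2
stmt 3: z := z + x  -- replace 0 occurrence(s) of z with (z + x)
  => x <= 2
stmt 2: x := x + 1  -- replace 1 occurrence(s) of x with (x + 1)
  => ( x + 1 ) <= 2
stmt 1: x := 2 * 5  -- replace 1 occurrence(s) of x with (2 * 5)
  => ( ( 2 * 5 ) + 1 ) <= 2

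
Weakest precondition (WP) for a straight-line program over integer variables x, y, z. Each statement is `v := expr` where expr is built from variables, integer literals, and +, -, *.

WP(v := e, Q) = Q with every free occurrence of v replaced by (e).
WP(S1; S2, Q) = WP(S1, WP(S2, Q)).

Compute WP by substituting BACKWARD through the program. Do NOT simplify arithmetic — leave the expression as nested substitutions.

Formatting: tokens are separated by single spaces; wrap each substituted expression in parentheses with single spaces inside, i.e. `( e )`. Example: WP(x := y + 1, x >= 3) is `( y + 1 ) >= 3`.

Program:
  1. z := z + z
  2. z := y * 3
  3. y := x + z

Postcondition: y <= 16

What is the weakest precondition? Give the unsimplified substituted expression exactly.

post: y <= 16
stmt 3: y := x + z  -- replace 1 occurrence(s) of y with (x + z)
  => ( x + z ) <= 16
stmt 2: z := y * 3  -- replace 1 occurrence(s) of z with (y * 3)
  => ( x + ( y * 3 ) ) <= 16
stmt 1: z := z + z  -- replace 0 occurrence(s) of z with (z + z)
  => ( x + ( y * 3 ) ) <= 16

Answer: ( x + ( y * 3 ) ) <= 16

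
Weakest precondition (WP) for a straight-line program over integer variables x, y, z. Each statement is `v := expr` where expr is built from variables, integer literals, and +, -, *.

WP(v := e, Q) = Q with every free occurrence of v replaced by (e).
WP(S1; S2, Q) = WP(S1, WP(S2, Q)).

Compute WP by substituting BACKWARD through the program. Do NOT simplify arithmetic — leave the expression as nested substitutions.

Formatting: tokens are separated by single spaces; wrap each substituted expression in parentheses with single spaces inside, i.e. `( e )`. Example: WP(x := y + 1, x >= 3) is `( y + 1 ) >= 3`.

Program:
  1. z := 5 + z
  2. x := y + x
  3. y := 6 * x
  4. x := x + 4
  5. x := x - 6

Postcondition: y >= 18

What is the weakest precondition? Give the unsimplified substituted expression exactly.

Answer: ( 6 * ( y + x ) ) >= 18

Derivation:
post: y >= 18
stmt 5: x := x - 6  -- replace 0 occurrence(s) of x with (x - 6)
  => y >= 18
stmt 4: x := x + 4  -- replace 0 occurrence(s) of x with (x + 4)
  => y >= 18
stmt 3: y := 6 * x  -- replace 1 occurrence(s) of y with (6 * x)
  => ( 6 * x ) >= 18
stmt 2: x := y + x  -- replace 1 occurrence(s) of x with (y + x)
  => ( 6 * ( y + x ) ) >= 18
stmt 1: z := 5 + z  -- replace 0 occurrence(s) of z with (5 + z)
  => ( 6 * ( y + x ) ) >= 18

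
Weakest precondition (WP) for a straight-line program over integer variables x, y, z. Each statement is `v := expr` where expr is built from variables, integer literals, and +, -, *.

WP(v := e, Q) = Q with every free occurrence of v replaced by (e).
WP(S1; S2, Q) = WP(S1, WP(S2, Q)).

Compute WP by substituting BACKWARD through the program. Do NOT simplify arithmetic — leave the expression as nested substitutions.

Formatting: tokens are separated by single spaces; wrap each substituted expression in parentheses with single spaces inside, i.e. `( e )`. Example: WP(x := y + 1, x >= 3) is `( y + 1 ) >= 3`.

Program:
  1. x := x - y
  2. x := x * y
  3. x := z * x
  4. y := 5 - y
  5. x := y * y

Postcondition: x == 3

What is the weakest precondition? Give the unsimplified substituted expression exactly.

post: x == 3
stmt 5: x := y * y  -- replace 1 occurrence(s) of x with (y * y)
  => ( y * y ) == 3
stmt 4: y := 5 - y  -- replace 2 occurrence(s) of y with (5 - y)
  => ( ( 5 - y ) * ( 5 - y ) ) == 3
stmt 3: x := z * x  -- replace 0 occurrence(s) of x with (z * x)
  => ( ( 5 - y ) * ( 5 - y ) ) == 3
stmt 2: x := x * y  -- replace 0 occurrence(s) of x with (x * y)
  => ( ( 5 - y ) * ( 5 - y ) ) == 3
stmt 1: x := x - y  -- replace 0 occurrence(s) of x with (x - y)
  => ( ( 5 - y ) * ( 5 - y ) ) == 3

Answer: ( ( 5 - y ) * ( 5 - y ) ) == 3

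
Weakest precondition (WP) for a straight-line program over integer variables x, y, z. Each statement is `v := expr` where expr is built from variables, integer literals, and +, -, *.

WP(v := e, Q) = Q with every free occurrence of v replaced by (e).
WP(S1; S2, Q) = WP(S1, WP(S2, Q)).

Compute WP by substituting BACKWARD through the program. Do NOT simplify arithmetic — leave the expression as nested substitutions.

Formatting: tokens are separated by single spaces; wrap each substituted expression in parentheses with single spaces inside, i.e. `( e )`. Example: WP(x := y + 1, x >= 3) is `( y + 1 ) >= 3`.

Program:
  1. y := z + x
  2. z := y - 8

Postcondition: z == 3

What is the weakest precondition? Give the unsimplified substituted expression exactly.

post: z == 3
stmt 2: z := y - 8  -- replace 1 occurrence(s) of z with (y - 8)
  => ( y - 8 ) == 3
stmt 1: y := z + x  -- replace 1 occurrence(s) of y with (z + x)
  => ( ( z + x ) - 8 ) == 3

Answer: ( ( z + x ) - 8 ) == 3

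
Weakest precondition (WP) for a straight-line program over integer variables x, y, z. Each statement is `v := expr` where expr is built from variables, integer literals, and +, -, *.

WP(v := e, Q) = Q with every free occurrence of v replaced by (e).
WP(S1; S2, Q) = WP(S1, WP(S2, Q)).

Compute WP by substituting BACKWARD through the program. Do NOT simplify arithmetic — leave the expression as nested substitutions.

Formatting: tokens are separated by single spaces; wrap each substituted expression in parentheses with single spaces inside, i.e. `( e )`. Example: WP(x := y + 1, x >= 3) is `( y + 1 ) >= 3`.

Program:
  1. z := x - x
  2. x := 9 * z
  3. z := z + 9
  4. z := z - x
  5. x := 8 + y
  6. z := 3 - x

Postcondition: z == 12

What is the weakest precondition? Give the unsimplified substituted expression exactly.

Answer: ( 3 - ( 8 + y ) ) == 12

Derivation:
post: z == 12
stmt 6: z := 3 - x  -- replace 1 occurrence(s) of z with (3 - x)
  => ( 3 - x ) == 12
stmt 5: x := 8 + y  -- replace 1 occurrence(s) of x with (8 + y)
  => ( 3 - ( 8 + y ) ) == 12
stmt 4: z := z - x  -- replace 0 occurrence(s) of z with (z - x)
  => ( 3 - ( 8 + y ) ) == 12
stmt 3: z := z + 9  -- replace 0 occurrence(s) of z with (z + 9)
  => ( 3 - ( 8 + y ) ) == 12
stmt 2: x := 9 * z  -- replace 0 occurrence(s) of x with (9 * z)
  => ( 3 - ( 8 + y ) ) == 12
stmt 1: z := x - x  -- replace 0 occurrence(s) of z with (x - x)
  => ( 3 - ( 8 + y ) ) == 12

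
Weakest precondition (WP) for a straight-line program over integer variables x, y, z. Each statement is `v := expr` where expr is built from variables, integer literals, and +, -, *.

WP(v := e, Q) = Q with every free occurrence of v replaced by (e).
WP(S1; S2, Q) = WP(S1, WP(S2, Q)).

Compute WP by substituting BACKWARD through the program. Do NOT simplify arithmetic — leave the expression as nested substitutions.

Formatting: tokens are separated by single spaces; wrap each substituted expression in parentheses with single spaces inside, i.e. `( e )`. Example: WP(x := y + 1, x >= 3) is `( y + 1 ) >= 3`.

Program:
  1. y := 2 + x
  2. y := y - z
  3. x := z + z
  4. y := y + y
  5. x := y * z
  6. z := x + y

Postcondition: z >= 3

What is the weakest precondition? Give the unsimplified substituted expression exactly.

Answer: ( ( ( ( ( 2 + x ) - z ) + ( ( 2 + x ) - z ) ) * z ) + ( ( ( 2 + x ) - z ) + ( ( 2 + x ) - z ) ) ) >= 3

Derivation:
post: z >= 3
stmt 6: z := x + y  -- replace 1 occurrence(s) of z with (x + y)
  => ( x + y ) >= 3
stmt 5: x := y * z  -- replace 1 occurrence(s) of x with (y * z)
  => ( ( y * z ) + y ) >= 3
stmt 4: y := y + y  -- replace 2 occurrence(s) of y with (y + y)
  => ( ( ( y + y ) * z ) + ( y + y ) ) >= 3
stmt 3: x := z + z  -- replace 0 occurrence(s) of x with (z + z)
  => ( ( ( y + y ) * z ) + ( y + y ) ) >= 3
stmt 2: y := y - z  -- replace 4 occurrence(s) of y with (y - z)
  => ( ( ( ( y - z ) + ( y - z ) ) * z ) + ( ( y - z ) + ( y - z ) ) ) >= 3
stmt 1: y := 2 + x  -- replace 4 occurrence(s) of y with (2 + x)
  => ( ( ( ( ( 2 + x ) - z ) + ( ( 2 + x ) - z ) ) * z ) + ( ( ( 2 + x ) - z ) + ( ( 2 + x ) - z ) ) ) >= 3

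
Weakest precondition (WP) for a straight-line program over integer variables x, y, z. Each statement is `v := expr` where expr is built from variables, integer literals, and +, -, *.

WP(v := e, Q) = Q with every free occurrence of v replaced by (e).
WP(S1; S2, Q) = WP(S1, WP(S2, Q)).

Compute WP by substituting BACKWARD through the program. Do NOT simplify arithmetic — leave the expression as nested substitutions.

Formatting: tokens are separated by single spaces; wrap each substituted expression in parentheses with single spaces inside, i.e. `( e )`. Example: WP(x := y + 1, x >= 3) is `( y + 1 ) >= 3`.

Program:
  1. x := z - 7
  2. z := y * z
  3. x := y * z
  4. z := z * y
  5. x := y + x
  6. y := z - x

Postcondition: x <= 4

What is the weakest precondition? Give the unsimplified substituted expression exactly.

post: x <= 4
stmt 6: y := z - x  -- replace 0 occurrence(s) of y with (z - x)
  => x <= 4
stmt 5: x := y + x  -- replace 1 occurrence(s) of x with (y + x)
  => ( y + x ) <= 4
stmt 4: z := z * y  -- replace 0 occurrence(s) of z with (z * y)
  => ( y + x ) <= 4
stmt 3: x := y * z  -- replace 1 occurrence(s) of x with (y * z)
  => ( y + ( y * z ) ) <= 4
stmt 2: z := y * z  -- replace 1 occurrence(s) of z with (y * z)
  => ( y + ( y * ( y * z ) ) ) <= 4
stmt 1: x := z - 7  -- replace 0 occurrence(s) of x with (z - 7)
  => ( y + ( y * ( y * z ) ) ) <= 4

Answer: ( y + ( y * ( y * z ) ) ) <= 4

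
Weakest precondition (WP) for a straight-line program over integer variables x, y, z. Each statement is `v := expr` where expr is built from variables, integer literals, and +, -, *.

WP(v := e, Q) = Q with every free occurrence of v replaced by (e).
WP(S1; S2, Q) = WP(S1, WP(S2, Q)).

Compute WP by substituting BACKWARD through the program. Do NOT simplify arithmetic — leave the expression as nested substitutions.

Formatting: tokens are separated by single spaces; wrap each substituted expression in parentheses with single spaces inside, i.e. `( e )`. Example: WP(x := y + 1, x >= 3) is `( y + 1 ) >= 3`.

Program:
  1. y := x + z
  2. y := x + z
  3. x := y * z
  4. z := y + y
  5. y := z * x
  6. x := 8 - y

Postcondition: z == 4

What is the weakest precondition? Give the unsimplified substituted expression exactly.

Answer: ( ( x + z ) + ( x + z ) ) == 4

Derivation:
post: z == 4
stmt 6: x := 8 - y  -- replace 0 occurrence(s) of x with (8 - y)
  => z == 4
stmt 5: y := z * x  -- replace 0 occurrence(s) of y with (z * x)
  => z == 4
stmt 4: z := y + y  -- replace 1 occurrence(s) of z with (y + y)
  => ( y + y ) == 4
stmt 3: x := y * z  -- replace 0 occurrence(s) of x with (y * z)
  => ( y + y ) == 4
stmt 2: y := x + z  -- replace 2 occurrence(s) of y with (x + z)
  => ( ( x + z ) + ( x + z ) ) == 4
stmt 1: y := x + z  -- replace 0 occurrence(s) of y with (x + z)
  => ( ( x + z ) + ( x + z ) ) == 4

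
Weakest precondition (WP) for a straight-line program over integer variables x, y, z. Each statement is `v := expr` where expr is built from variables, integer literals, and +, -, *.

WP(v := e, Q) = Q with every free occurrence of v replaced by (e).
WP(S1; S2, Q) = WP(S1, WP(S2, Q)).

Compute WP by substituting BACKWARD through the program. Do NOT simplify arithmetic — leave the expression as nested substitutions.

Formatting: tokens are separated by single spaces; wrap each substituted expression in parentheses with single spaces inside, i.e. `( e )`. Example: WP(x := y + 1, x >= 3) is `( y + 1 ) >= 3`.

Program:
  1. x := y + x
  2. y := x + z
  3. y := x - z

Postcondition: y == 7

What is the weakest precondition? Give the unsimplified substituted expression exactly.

post: y == 7
stmt 3: y := x - z  -- replace 1 occurrence(s) of y with (x - z)
  => ( x - z ) == 7
stmt 2: y := x + z  -- replace 0 occurrence(s) of y with (x + z)
  => ( x - z ) == 7
stmt 1: x := y + x  -- replace 1 occurrence(s) of x with (y + x)
  => ( ( y + x ) - z ) == 7

Answer: ( ( y + x ) - z ) == 7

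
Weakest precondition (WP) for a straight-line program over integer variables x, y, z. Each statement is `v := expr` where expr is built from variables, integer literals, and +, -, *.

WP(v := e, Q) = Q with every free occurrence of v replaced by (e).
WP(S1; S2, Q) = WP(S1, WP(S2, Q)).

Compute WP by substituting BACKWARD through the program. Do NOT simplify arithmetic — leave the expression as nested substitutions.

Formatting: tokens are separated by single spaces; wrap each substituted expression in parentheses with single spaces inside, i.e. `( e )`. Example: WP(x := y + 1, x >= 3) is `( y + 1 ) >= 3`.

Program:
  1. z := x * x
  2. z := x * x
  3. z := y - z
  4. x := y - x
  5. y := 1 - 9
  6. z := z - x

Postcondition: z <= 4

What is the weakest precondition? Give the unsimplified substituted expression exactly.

Answer: ( ( y - ( x * x ) ) - ( y - x ) ) <= 4

Derivation:
post: z <= 4
stmt 6: z := z - x  -- replace 1 occurrence(s) of z with (z - x)
  => ( z - x ) <= 4
stmt 5: y := 1 - 9  -- replace 0 occurrence(s) of y with (1 - 9)
  => ( z - x ) <= 4
stmt 4: x := y - x  -- replace 1 occurrence(s) of x with (y - x)
  => ( z - ( y - x ) ) <= 4
stmt 3: z := y - z  -- replace 1 occurrence(s) of z with (y - z)
  => ( ( y - z ) - ( y - x ) ) <= 4
stmt 2: z := x * x  -- replace 1 occurrence(s) of z with (x * x)
  => ( ( y - ( x * x ) ) - ( y - x ) ) <= 4
stmt 1: z := x * x  -- replace 0 occurrence(s) of z with (x * x)
  => ( ( y - ( x * x ) ) - ( y - x ) ) <= 4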